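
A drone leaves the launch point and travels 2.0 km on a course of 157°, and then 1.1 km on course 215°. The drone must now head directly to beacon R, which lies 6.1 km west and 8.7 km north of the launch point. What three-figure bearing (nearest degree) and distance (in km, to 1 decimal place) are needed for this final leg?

Leg 1 (157°, 2.0 km): east 2.0 sin 157° = 0.78, north 2.0 cos 157° = -1.84
Leg 2 (215°, 1.1 km): east 1.1 sin 215° = -0.63, north 1.1 cos 215° = -0.90
Current position: (0.15, -2.74). Target: (-6.1, 8.7). Remaining: Δeast = -6.25, Δnorth = 11.44.
Bearing = atan2(-6.25, 11.44) mod 360° = 331.35°; distance = √((-6.25)² + (11.44)²) = 13.038 km.

331°, 13.0 km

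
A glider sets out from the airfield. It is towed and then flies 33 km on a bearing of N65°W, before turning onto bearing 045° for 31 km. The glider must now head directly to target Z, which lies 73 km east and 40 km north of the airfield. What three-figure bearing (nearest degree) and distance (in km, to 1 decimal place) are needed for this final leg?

087°, 81.1 km

Leg 1 (N65°W, 33 km): east 33 sin 295° = -29.91, north 33 cos 295° = 13.95
Leg 2 (045°, 31 km): east 31 sin 45° = 21.92, north 31 cos 45° = 21.92
Current position: (-7.99, 35.87). Target: (73, 40). Remaining: Δeast = 80.99, Δnorth = 4.13.
Bearing = atan2(80.99, 4.13) mod 360° = 87.08°; distance = √((80.99)² + (4.13)²) = 81.093 km.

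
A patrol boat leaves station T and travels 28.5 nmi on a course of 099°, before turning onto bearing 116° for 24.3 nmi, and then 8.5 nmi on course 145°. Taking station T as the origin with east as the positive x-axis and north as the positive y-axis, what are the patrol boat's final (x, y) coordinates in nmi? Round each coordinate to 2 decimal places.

Leg 1 (099°, 28.5 nmi): east 28.5 sin 99° = 28.15, north 28.5 cos 99° = -4.46
Leg 2 (116°, 24.3 nmi): east 24.3 sin 116° = 21.84, north 24.3 cos 116° = -10.65
Leg 3 (145°, 8.5 nmi): east 8.5 sin 145° = 4.88, north 8.5 cos 145° = -6.96
Summing: 54.87 nmi east, -22.07 nmi north → (54.87, -22.07).

(54.87, -22.07)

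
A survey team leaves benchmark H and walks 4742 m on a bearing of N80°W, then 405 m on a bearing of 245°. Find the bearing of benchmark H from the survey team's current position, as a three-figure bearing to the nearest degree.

Leg 1 (N80°W, 4742 m): east 4742 sin 280° = -4669.96, north 4742 cos 280° = 823.44
Leg 2 (245°, 405 m): east 405 sin 245° = -367.05, north 405 cos 245° = -171.16
Net displacement: -5037.01 east, 652.28 north. Direction back to start is (5037.01, -652.28): bearing = atan2(5037.01, -652.28) mod 360° = 97.38° ≈ 097°.

097°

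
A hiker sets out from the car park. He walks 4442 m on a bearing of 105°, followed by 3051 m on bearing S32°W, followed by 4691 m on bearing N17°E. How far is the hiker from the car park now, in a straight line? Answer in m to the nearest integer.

Leg 1 (105°, 4442 m): east 4442 sin 105° = 4290.64, north 4442 cos 105° = -1149.67
Leg 2 (S32°W, 3051 m): east 3051 sin 212° = -1616.78, north 3051 cos 212° = -2587.39
Leg 3 (N17°E, 4691 m): east 4691 sin 17° = 1371.52, north 4691 cos 17° = 4486.03
Net: 4045.37 east, 748.96 north. Distance = √((4045.37)² + (748.96)²) = 4114.121 m.

4114 m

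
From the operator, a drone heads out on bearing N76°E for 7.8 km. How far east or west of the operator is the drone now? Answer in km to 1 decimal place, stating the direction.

Leg 1 (N76°E, 7.8 km): east 7.8 sin 76° = 7.57, north 7.8 cos 76° = 1.89
Net east component: 7.57 km.

7.6 km east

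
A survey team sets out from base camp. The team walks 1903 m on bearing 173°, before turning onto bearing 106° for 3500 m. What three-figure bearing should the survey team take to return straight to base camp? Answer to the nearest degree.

Leg 1 (173°, 1903 m): east 1903 sin 173° = 231.92, north 1903 cos 173° = -1888.82
Leg 2 (106°, 3500 m): east 3500 sin 106° = 3364.42, north 3500 cos 106° = -964.73
Net displacement: 3596.33 east, -2853.55 north. Direction back to start is (-3596.33, 2853.55): bearing = atan2(-3596.33, 2853.55) mod 360° = 308.43° ≈ 308°.

308°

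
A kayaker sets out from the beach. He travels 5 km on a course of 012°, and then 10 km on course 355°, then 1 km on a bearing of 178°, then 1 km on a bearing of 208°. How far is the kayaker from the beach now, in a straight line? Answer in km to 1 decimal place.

13.0 km

Leg 1 (012°, 5 km): east 5 sin 12° = 1.04, north 5 cos 12° = 4.89
Leg 2 (355°, 10 km): east 10 sin 355° = -0.87, north 10 cos 355° = 9.96
Leg 3 (178°, 1 km): east 1 sin 178° = 0.03, north 1 cos 178° = -1.00
Leg 4 (208°, 1 km): east 1 sin 208° = -0.47, north 1 cos 208° = -0.88
Net: -0.27 east, 12.97 north. Distance = √((-0.27)² + (12.97)²) = 12.973 km.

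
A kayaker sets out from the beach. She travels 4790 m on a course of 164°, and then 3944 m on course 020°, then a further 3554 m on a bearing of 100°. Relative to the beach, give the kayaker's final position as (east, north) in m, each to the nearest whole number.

(6169, -1515)

Leg 1 (164°, 4790 m): east 4790 sin 164° = 1320.30, north 4790 cos 164° = -4604.44
Leg 2 (020°, 3944 m): east 3944 sin 20° = 1348.93, north 3944 cos 20° = 3706.15
Leg 3 (100°, 3554 m): east 3554 sin 100° = 3500.01, north 3554 cos 100° = -617.15
Summing: 6169.24 m east, -1515.44 m north → (6169, -1515).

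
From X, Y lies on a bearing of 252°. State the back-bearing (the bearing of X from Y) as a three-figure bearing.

Back-bearing = 252° − 180° = 072°.

072°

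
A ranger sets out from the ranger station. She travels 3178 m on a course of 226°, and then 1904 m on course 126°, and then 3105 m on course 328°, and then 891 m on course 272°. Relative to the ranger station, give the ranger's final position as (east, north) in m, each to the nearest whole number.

(-3282, -662)

Leg 1 (226°, 3178 m): east 3178 sin 226° = -2286.06, north 3178 cos 226° = -2207.62
Leg 2 (126°, 1904 m): east 1904 sin 126° = 1540.37, north 1904 cos 126° = -1119.14
Leg 3 (328°, 3105 m): east 3105 sin 328° = -1645.40, north 3105 cos 328° = 2633.19
Leg 4 (272°, 891 m): east 891 sin 272° = -890.46, north 891 cos 272° = 31.10
Summing: -3281.55 m east, -662.48 m north → (-3282, -662).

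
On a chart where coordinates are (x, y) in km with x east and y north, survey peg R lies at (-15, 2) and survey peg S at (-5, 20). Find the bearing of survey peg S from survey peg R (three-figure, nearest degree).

029°

Δeast = -5 − -15 = 10.00; Δnorth = 20 − 2 = 18.00.
Bearing = atan2(Δeast, Δnorth) mod 360° = 29.05° ≈ 029°.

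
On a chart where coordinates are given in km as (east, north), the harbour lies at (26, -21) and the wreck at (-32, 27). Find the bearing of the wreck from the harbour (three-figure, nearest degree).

310°

Δeast = -32 − 26 = -58.00; Δnorth = 27 − -21 = 48.00.
Bearing = atan2(Δeast, Δnorth) mod 360° = 309.61° ≈ 310°.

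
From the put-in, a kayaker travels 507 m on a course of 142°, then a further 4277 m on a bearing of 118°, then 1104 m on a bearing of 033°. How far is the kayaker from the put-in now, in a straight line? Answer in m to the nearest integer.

4918 m

Leg 1 (142°, 507 m): east 507 sin 142° = 312.14, north 507 cos 142° = -399.52
Leg 2 (118°, 4277 m): east 4277 sin 118° = 3776.37, north 4277 cos 118° = -2007.93
Leg 3 (033°, 1104 m): east 1104 sin 33° = 601.28, north 1104 cos 33° = 925.89
Net: 4689.79 east, -1481.56 north. Distance = √((4689.79)² + (-1481.56)²) = 4918.245 m.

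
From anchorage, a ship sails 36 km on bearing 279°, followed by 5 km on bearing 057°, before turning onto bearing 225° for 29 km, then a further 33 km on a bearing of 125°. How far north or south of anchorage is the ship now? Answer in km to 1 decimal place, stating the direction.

31.1 km south

Leg 1 (279°, 36 km): east 36 sin 279° = -35.56, north 36 cos 279° = 5.63
Leg 2 (057°, 5 km): east 5 sin 57° = 4.19, north 5 cos 57° = 2.72
Leg 3 (225°, 29 km): east 29 sin 225° = -20.51, north 29 cos 225° = -20.51
Leg 4 (125°, 33 km): east 33 sin 125° = 27.03, north 33 cos 125° = -18.93
Net north component: -31.08 km.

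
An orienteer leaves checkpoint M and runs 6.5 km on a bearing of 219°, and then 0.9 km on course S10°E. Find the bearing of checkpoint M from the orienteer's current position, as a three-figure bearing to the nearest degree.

Leg 1 (219°, 6.5 km): east 6.5 sin 219° = -4.09, north 6.5 cos 219° = -5.05
Leg 2 (S10°E, 0.9 km): east 0.9 sin 170° = 0.16, north 0.9 cos 170° = -0.89
Net displacement: -3.93 east, -5.94 north. Direction back to start is (3.93, 5.94): bearing = atan2(3.93, 5.94) mod 360° = 33.53° ≈ 034°.

034°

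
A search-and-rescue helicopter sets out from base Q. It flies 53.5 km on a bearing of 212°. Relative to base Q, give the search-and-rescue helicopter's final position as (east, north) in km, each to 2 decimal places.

(-28.35, -45.37)

Leg 1 (212°, 53.5 km): east 53.5 sin 212° = -28.35, north 53.5 cos 212° = -45.37
Summing: -28.35 km east, -45.37 km north → (-28.35, -45.37).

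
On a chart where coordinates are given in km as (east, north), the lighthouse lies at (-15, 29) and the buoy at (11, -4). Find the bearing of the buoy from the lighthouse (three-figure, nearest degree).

Δeast = 11 − -15 = 26.00; Δnorth = -4 − 29 = -33.00.
Bearing = atan2(Δeast, Δnorth) mod 360° = 141.77° ≈ 142°.

142°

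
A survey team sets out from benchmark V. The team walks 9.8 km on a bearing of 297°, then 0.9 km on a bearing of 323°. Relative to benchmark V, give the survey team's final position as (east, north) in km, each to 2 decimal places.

(-9.27, 5.17)

Leg 1 (297°, 9.8 km): east 9.8 sin 297° = -8.73, north 9.8 cos 297° = 4.45
Leg 2 (323°, 0.9 km): east 0.9 sin 323° = -0.54, north 0.9 cos 323° = 0.72
Summing: -9.27 km east, 5.17 km north → (-9.27, 5.17).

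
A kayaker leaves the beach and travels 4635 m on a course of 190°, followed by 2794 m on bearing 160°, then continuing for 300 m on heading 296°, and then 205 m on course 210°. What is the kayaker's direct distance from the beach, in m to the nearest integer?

Leg 1 (190°, 4635 m): east 4635 sin 190° = -804.86, north 4635 cos 190° = -4564.58
Leg 2 (160°, 2794 m): east 2794 sin 160° = 955.60, north 2794 cos 160° = -2625.50
Leg 3 (296°, 300 m): east 300 sin 296° = -269.64, north 300 cos 296° = 131.51
Leg 4 (210°, 205 m): east 205 sin 210° = -102.50, north 205 cos 210° = -177.54
Net: -221.39 east, -7236.11 north. Distance = √((-221.39)² + (-7236.11)²) = 7239.495 m.

7239 m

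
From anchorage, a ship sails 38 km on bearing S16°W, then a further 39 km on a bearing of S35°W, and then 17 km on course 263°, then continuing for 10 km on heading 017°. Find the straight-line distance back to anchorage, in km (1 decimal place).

76.9 km

Leg 1 (S16°W, 38 km): east 38 sin 196° = -10.47, north 38 cos 196° = -36.53
Leg 2 (S35°W, 39 km): east 39 sin 215° = -22.37, north 39 cos 215° = -31.95
Leg 3 (263°, 17 km): east 17 sin 263° = -16.87, north 17 cos 263° = -2.07
Leg 4 (017°, 10 km): east 10 sin 17° = 2.92, north 10 cos 17° = 9.56
Net: -46.79 east, -60.98 north. Distance = √((-46.79)² + (-60.98)²) = 76.867 km.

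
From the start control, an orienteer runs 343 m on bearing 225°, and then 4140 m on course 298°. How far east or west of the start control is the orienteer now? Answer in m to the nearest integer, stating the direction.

3898 m west

Leg 1 (225°, 343 m): east 343 sin 225° = -242.54, north 343 cos 225° = -242.54
Leg 2 (298°, 4140 m): east 4140 sin 298° = -3655.40, north 4140 cos 298° = 1943.61
Net east component: -3897.94 m.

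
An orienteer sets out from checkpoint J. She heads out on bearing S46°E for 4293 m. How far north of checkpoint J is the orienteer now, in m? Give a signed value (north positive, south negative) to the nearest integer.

-2982 m

Leg 1 (S46°E, 4293 m): east 4293 sin 134° = 3088.13, north 4293 cos 134° = -2982.17
Net north component: -2982.17 m.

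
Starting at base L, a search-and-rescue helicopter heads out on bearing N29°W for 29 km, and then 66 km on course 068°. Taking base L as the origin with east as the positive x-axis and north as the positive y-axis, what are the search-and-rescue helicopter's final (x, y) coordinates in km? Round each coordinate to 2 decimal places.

(47.13, 50.09)

Leg 1 (N29°W, 29 km): east 29 sin 331° = -14.06, north 29 cos 331° = 25.36
Leg 2 (068°, 66 km): east 66 sin 68° = 61.19, north 66 cos 68° = 24.72
Summing: 47.13 km east, 50.09 km north → (47.13, 50.09).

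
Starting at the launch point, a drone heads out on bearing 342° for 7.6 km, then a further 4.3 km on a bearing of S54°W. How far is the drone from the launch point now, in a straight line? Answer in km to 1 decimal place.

Leg 1 (342°, 7.6 km): east 7.6 sin 342° = -2.35, north 7.6 cos 342° = 7.23
Leg 2 (S54°W, 4.3 km): east 4.3 sin 234° = -3.48, north 4.3 cos 234° = -2.53
Net: -5.83 east, 4.70 north. Distance = √((-5.83)² + (4.70)²) = 7.487 km.

7.5 km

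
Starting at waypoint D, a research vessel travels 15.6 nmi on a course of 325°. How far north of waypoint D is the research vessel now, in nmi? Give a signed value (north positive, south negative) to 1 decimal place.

12.8 nmi

Leg 1 (325°, 15.6 nmi): east 15.6 sin 325° = -8.95, north 15.6 cos 325° = 12.78
Net north component: 12.78 nmi.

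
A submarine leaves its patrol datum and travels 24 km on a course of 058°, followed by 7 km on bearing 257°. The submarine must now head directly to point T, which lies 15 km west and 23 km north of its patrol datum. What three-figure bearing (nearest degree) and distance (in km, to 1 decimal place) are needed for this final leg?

Leg 1 (058°, 24 km): east 24 sin 58° = 20.35, north 24 cos 58° = 12.72
Leg 2 (257°, 7 km): east 7 sin 257° = -6.82, north 7 cos 257° = -1.57
Current position: (13.53, 11.14). Target: (-15, 23). Remaining: Δeast = -28.53, Δnorth = 11.86.
Bearing = atan2(-28.53, 11.86) mod 360° = 292.57°; distance = √((-28.53)² + (11.86)²) = 30.898 km.

293°, 30.9 km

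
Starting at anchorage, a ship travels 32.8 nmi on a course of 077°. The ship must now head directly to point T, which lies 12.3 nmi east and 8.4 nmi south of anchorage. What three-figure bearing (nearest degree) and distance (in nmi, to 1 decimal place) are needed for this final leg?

Leg 1 (077°, 32.8 nmi): east 32.8 sin 77° = 31.96, north 32.8 cos 77° = 7.38
Current position: (31.96, 7.38). Target: (12.3, -8.4). Remaining: Δeast = -19.66, Δnorth = -15.78.
Bearing = atan2(-19.66, -15.78) mod 360° = 231.25°; distance = √((-19.66)² + (-15.78)²) = 25.208 nmi.

231°, 25.2 nmi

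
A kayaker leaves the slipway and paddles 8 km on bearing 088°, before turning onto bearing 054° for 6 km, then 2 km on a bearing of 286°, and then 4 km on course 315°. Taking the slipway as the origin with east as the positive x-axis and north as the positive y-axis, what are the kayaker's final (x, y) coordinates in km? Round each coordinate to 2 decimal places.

(8.10, 7.19)

Leg 1 (088°, 8 km): east 8 sin 88° = 8.00, north 8 cos 88° = 0.28
Leg 2 (054°, 6 km): east 6 sin 54° = 4.85, north 6 cos 54° = 3.53
Leg 3 (286°, 2 km): east 2 sin 286° = -1.92, north 2 cos 286° = 0.55
Leg 4 (315°, 4 km): east 4 sin 315° = -2.83, north 4 cos 315° = 2.83
Summing: 8.10 km east, 7.19 km north → (8.10, 7.19).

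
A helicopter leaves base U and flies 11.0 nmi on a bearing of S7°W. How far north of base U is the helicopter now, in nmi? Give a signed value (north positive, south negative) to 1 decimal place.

Leg 1 (S7°W, 11.0 nmi): east 11.0 sin 187° = -1.34, north 11.0 cos 187° = -10.92
Net north component: -10.92 nmi.

-10.9 nmi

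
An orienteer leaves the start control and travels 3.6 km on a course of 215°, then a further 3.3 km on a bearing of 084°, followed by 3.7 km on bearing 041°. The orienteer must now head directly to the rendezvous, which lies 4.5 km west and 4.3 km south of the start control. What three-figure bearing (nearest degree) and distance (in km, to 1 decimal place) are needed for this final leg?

Leg 1 (215°, 3.6 km): east 3.6 sin 215° = -2.06, north 3.6 cos 215° = -2.95
Leg 2 (084°, 3.3 km): east 3.3 sin 84° = 3.28, north 3.3 cos 84° = 0.34
Leg 3 (041°, 3.7 km): east 3.7 sin 41° = 2.43, north 3.7 cos 41° = 2.79
Current position: (3.64, 0.19). Target: (-4.5, -4.3). Remaining: Δeast = -8.14, Δnorth = -4.49.
Bearing = atan2(-8.14, -4.49) mod 360° = 241.14°; distance = √((-8.14)² + (-4.49)²) = 9.299 km.

241°, 9.3 km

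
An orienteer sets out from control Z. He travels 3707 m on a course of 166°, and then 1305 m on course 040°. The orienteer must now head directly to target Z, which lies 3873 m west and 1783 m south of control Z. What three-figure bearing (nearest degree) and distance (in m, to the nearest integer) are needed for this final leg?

Leg 1 (166°, 3707 m): east 3707 sin 166° = 896.80, north 3707 cos 166° = -3596.89
Leg 2 (040°, 1305 m): east 1305 sin 40° = 838.84, north 1305 cos 40° = 999.69
Current position: (1735.64, -2597.20). Target: (-3873, -1783). Remaining: Δeast = -5608.64, Δnorth = 814.20.
Bearing = atan2(-5608.64, 814.20) mod 360° = 278.26°; distance = √((-5608.64)² + (814.20)²) = 5667.432 m.

278°, 5667 m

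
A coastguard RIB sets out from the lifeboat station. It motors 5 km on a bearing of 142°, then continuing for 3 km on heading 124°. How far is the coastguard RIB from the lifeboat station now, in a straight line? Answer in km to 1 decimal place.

7.9 km

Leg 1 (142°, 5 km): east 5 sin 142° = 3.08, north 5 cos 142° = -3.94
Leg 2 (124°, 3 km): east 3 sin 124° = 2.49, north 3 cos 124° = -1.68
Net: 5.57 east, -5.62 north. Distance = √((5.57)² + (-5.62)²) = 7.908 km.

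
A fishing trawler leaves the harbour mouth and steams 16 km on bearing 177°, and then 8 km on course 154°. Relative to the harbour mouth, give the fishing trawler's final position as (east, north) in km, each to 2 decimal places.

Leg 1 (177°, 16 km): east 16 sin 177° = 0.84, north 16 cos 177° = -15.98
Leg 2 (154°, 8 km): east 8 sin 154° = 3.51, north 8 cos 154° = -7.19
Summing: 4.34 km east, -23.17 km north → (4.34, -23.17).

(4.34, -23.17)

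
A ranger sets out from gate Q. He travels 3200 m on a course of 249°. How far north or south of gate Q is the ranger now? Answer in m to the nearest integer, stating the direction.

Leg 1 (249°, 3200 m): east 3200 sin 249° = -2987.46, north 3200 cos 249° = -1146.78
Net north component: -1146.78 m.

1147 m south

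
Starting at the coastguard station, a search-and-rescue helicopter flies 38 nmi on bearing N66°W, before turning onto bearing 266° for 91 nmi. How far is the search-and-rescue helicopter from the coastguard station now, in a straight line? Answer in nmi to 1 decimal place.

125.8 nmi

Leg 1 (N66°W, 38 nmi): east 38 sin 294° = -34.71, north 38 cos 294° = 15.46
Leg 2 (266°, 91 nmi): east 91 sin 266° = -90.78, north 91 cos 266° = -6.35
Net: -125.49 east, 9.11 north. Distance = √((-125.49)² + (9.11)²) = 125.823 nmi.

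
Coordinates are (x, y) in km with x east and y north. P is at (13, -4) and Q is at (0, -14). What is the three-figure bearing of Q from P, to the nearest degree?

Δeast = 0 − 13 = -13.00; Δnorth = -14 − -4 = -10.00.
Bearing = atan2(Δeast, Δnorth) mod 360° = 232.43° ≈ 232°.

232°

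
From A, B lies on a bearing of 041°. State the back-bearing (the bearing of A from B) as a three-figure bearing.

Back-bearing = 041° + 180° = 221°.

221°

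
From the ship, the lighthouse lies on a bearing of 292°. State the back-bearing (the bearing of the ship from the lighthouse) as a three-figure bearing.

112°

Back-bearing = 292° − 180° = 112°.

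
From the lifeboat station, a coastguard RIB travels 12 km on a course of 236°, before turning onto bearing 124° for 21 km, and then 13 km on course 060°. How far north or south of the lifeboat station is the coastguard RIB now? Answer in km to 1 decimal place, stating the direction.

12.0 km south

Leg 1 (236°, 12 km): east 12 sin 236° = -9.95, north 12 cos 236° = -6.71
Leg 2 (124°, 21 km): east 21 sin 124° = 17.41, north 21 cos 124° = -11.74
Leg 3 (060°, 13 km): east 13 sin 60° = 11.26, north 13 cos 60° = 6.50
Net north component: -11.95 km.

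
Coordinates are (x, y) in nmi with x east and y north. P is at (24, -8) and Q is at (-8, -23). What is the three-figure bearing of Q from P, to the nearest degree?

Δeast = -8 − 24 = -32.00; Δnorth = -23 − -8 = -15.00.
Bearing = atan2(Δeast, Δnorth) mod 360° = 244.89° ≈ 245°.

245°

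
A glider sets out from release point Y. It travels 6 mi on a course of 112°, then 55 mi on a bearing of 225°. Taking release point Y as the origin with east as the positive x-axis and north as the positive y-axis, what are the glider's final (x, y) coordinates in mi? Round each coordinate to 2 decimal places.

Leg 1 (112°, 6 mi): east 6 sin 112° = 5.56, north 6 cos 112° = -2.25
Leg 2 (225°, 55 mi): east 55 sin 225° = -38.89, north 55 cos 225° = -38.89
Summing: -33.33 mi east, -41.14 mi north → (-33.33, -41.14).

(-33.33, -41.14)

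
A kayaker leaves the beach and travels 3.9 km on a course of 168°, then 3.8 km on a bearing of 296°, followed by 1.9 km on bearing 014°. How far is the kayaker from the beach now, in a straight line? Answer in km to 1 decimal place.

2.2 km

Leg 1 (168°, 3.9 km): east 3.9 sin 168° = 0.81, north 3.9 cos 168° = -3.81
Leg 2 (296°, 3.8 km): east 3.8 sin 296° = -3.42, north 3.8 cos 296° = 1.67
Leg 3 (014°, 1.9 km): east 1.9 sin 14° = 0.46, north 1.9 cos 14° = 1.84
Net: -2.14 east, -0.31 north. Distance = √((-2.14)² + (-0.31)²) = 2.167 km.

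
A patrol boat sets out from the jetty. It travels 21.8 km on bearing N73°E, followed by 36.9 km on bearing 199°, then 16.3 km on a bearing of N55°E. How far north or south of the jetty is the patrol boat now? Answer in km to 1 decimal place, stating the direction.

Leg 1 (N73°E, 21.8 km): east 21.8 sin 73° = 20.85, north 21.8 cos 73° = 6.37
Leg 2 (199°, 36.9 km): east 36.9 sin 199° = -12.01, north 36.9 cos 199° = -34.89
Leg 3 (N55°E, 16.3 km): east 16.3 sin 55° = 13.35, north 16.3 cos 55° = 9.35
Net north component: -19.17 km.

19.2 km south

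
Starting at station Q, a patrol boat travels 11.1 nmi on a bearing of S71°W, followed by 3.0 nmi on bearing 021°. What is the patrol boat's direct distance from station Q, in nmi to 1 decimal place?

Leg 1 (S71°W, 11.1 nmi): east 11.1 sin 251° = -10.50, north 11.1 cos 251° = -3.61
Leg 2 (021°, 3.0 nmi): east 3.0 sin 21° = 1.08, north 3.0 cos 21° = 2.80
Net: -9.42 east, -0.81 north. Distance = √((-9.42)² + (-0.81)²) = 9.455 nmi.

9.5 nmi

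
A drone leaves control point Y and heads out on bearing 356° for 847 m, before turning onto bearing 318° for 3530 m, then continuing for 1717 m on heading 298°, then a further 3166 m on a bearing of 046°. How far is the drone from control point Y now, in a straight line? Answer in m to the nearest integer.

6683 m

Leg 1 (356°, 847 m): east 847 sin 356° = -59.08, north 847 cos 356° = 844.94
Leg 2 (318°, 3530 m): east 3530 sin 318° = -2362.03, north 3530 cos 318° = 2623.30
Leg 3 (298°, 1717 m): east 1717 sin 298° = -1516.02, north 1717 cos 298° = 806.08
Leg 4 (046°, 3166 m): east 3166 sin 46° = 2277.43, north 3166 cos 46° = 2199.29
Net: -1659.71 east, 6473.61 north. Distance = √((-1659.71)² + (6473.61)²) = 6682.981 m.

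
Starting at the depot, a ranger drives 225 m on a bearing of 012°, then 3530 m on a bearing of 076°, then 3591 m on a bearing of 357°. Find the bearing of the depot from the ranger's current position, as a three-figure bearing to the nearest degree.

215°

Leg 1 (012°, 225 m): east 225 sin 12° = 46.78, north 225 cos 12° = 220.08
Leg 2 (076°, 3530 m): east 3530 sin 76° = 3425.14, north 3530 cos 76° = 853.98
Leg 3 (357°, 3591 m): east 3591 sin 357° = -187.94, north 3591 cos 357° = 3586.08
Net displacement: 3283.99 east, 4660.15 north. Direction back to start is (-3283.99, -4660.15): bearing = atan2(-3283.99, -4660.15) mod 360° = 215.17° ≈ 215°.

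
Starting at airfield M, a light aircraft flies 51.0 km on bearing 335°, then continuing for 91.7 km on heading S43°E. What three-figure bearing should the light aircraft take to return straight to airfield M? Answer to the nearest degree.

297°

Leg 1 (335°, 51.0 km): east 51.0 sin 335° = -21.55, north 51.0 cos 335° = 46.22
Leg 2 (S43°E, 91.7 km): east 91.7 sin 137° = 62.54, north 91.7 cos 137° = -67.07
Net displacement: 40.99 east, -20.84 north. Direction back to start is (-40.99, 20.84): bearing = atan2(-40.99, 20.84) mod 360° = 296.96° ≈ 297°.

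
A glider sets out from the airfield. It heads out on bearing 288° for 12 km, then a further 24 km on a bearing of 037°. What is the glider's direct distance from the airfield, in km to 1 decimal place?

23.1 km

Leg 1 (288°, 12 km): east 12 sin 288° = -11.41, north 12 cos 288° = 3.71
Leg 2 (037°, 24 km): east 24 sin 37° = 14.44, north 24 cos 37° = 19.17
Net: 3.03 east, 22.88 north. Distance = √((3.03)² + (22.88)²) = 23.075 km.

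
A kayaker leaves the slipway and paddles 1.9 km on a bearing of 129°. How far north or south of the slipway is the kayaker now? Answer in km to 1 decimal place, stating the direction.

Leg 1 (129°, 1.9 km): east 1.9 sin 129° = 1.48, north 1.9 cos 129° = -1.20
Net north component: -1.20 km.

1.2 km south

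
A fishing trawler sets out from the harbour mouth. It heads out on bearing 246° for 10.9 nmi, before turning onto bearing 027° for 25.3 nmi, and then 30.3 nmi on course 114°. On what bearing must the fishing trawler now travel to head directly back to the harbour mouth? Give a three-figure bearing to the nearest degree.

Leg 1 (246°, 10.9 nmi): east 10.9 sin 246° = -9.96, north 10.9 cos 246° = -4.43
Leg 2 (027°, 25.3 nmi): east 25.3 sin 27° = 11.49, north 25.3 cos 27° = 22.54
Leg 3 (114°, 30.3 nmi): east 30.3 sin 114° = 27.68, north 30.3 cos 114° = -12.32
Net displacement: 29.21 east, 5.78 north. Direction back to start is (-29.21, -5.78): bearing = atan2(-29.21, -5.78) mod 360° = 258.80° ≈ 259°.

259°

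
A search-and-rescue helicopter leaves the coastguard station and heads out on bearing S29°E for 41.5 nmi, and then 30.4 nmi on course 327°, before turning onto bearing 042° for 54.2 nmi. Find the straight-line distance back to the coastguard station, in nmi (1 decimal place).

Leg 1 (S29°E, 41.5 nmi): east 41.5 sin 151° = 20.12, north 41.5 cos 151° = -36.30
Leg 2 (327°, 30.4 nmi): east 30.4 sin 327° = -16.56, north 30.4 cos 327° = 25.50
Leg 3 (042°, 54.2 nmi): east 54.2 sin 42° = 36.27, north 54.2 cos 42° = 40.28
Net: 39.83 east, 29.48 north. Distance = √((39.83)² + (29.48)²) = 49.551 nmi.

49.6 nmi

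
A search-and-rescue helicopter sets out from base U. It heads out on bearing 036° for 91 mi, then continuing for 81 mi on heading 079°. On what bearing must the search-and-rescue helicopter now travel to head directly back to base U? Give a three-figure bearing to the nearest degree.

236°

Leg 1 (036°, 91 mi): east 91 sin 36° = 53.49, north 91 cos 36° = 73.62
Leg 2 (079°, 81 mi): east 81 sin 79° = 79.51, north 81 cos 79° = 15.46
Net displacement: 133.00 east, 89.08 north. Direction back to start is (-133.00, -89.08): bearing = atan2(-133.00, -89.08) mod 360° = 236.19° ≈ 236°.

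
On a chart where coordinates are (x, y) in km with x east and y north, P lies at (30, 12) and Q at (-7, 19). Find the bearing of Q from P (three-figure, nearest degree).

281°

Δeast = -7 − 30 = -37.00; Δnorth = 19 − 12 = 7.00.
Bearing = atan2(Δeast, Δnorth) mod 360° = 280.71° ≈ 281°.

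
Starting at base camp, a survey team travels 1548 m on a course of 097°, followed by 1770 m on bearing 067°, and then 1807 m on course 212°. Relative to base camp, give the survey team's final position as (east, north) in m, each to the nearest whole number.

(2208, -1029)

Leg 1 (097°, 1548 m): east 1548 sin 97° = 1536.46, north 1548 cos 97° = -188.65
Leg 2 (067°, 1770 m): east 1770 sin 67° = 1629.29, north 1770 cos 67° = 691.59
Leg 3 (212°, 1807 m): east 1807 sin 212° = -957.56, north 1807 cos 212° = -1532.42
Summing: 2208.19 m east, -1029.48 m north → (2208, -1029).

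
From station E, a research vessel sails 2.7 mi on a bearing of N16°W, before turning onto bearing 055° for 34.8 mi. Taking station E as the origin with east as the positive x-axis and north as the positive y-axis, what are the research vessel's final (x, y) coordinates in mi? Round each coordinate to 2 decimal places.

(27.76, 22.56)

Leg 1 (N16°W, 2.7 mi): east 2.7 sin 344° = -0.74, north 2.7 cos 344° = 2.60
Leg 2 (055°, 34.8 mi): east 34.8 sin 55° = 28.51, north 34.8 cos 55° = 19.96
Summing: 27.76 mi east, 22.56 mi north → (27.76, 22.56).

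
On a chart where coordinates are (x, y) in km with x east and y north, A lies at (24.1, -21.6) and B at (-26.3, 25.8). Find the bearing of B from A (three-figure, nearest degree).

Δeast = -26.3 − 24.1 = -50.40; Δnorth = 25.8 − -21.6 = 47.40.
Bearing = atan2(Δeast, Δnorth) mod 360° = 313.24° ≈ 313°.

313°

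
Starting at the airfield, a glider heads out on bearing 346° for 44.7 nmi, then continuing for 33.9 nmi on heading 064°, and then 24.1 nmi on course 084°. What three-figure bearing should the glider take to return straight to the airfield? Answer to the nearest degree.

Leg 1 (346°, 44.7 nmi): east 44.7 sin 346° = -10.81, north 44.7 cos 346° = 43.37
Leg 2 (064°, 33.9 nmi): east 33.9 sin 64° = 30.47, north 33.9 cos 64° = 14.86
Leg 3 (084°, 24.1 nmi): east 24.1 sin 84° = 23.97, north 24.1 cos 84° = 2.52
Net displacement: 43.62 east, 60.75 north. Direction back to start is (-43.62, -60.75): bearing = atan2(-43.62, -60.75) mod 360° = 215.68° ≈ 216°.

216°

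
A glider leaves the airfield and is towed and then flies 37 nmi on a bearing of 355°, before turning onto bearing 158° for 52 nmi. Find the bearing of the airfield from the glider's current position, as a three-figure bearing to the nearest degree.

305°

Leg 1 (355°, 37 nmi): east 37 sin 355° = -3.22, north 37 cos 355° = 36.86
Leg 2 (158°, 52 nmi): east 52 sin 158° = 19.48, north 52 cos 158° = -48.21
Net displacement: 16.25 east, -11.35 north. Direction back to start is (-16.25, 11.35): bearing = atan2(-16.25, 11.35) mod 360° = 304.94° ≈ 305°.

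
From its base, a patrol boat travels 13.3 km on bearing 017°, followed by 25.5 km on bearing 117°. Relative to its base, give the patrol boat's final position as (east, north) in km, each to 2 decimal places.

(26.61, 1.14)

Leg 1 (017°, 13.3 km): east 13.3 sin 17° = 3.89, north 13.3 cos 17° = 12.72
Leg 2 (117°, 25.5 km): east 25.5 sin 117° = 22.72, north 25.5 cos 117° = -11.58
Summing: 26.61 km east, 1.14 km north → (26.61, 1.14).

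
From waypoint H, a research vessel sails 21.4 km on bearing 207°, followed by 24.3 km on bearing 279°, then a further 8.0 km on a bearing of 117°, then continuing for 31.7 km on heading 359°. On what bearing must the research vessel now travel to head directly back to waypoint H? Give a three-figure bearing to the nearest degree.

115°

Leg 1 (207°, 21.4 km): east 21.4 sin 207° = -9.72, north 21.4 cos 207° = -19.07
Leg 2 (279°, 24.3 km): east 24.3 sin 279° = -24.00, north 24.3 cos 279° = 3.80
Leg 3 (117°, 8.0 km): east 8.0 sin 117° = 7.13, north 8.0 cos 117° = -3.63
Leg 4 (359°, 31.7 km): east 31.7 sin 359° = -0.55, north 31.7 cos 359° = 31.70
Net displacement: -27.14 east, 12.80 north. Direction back to start is (27.14, -12.80): bearing = atan2(27.14, -12.80) mod 360° = 115.24° ≈ 115°.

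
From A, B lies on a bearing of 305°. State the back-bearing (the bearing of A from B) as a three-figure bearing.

Back-bearing = 305° − 180° = 125°.

125°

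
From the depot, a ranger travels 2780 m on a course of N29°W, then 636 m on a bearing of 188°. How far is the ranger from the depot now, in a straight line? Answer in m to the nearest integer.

Leg 1 (N29°W, 2780 m): east 2780 sin 331° = -1347.77, north 2780 cos 331° = 2431.44
Leg 2 (188°, 636 m): east 636 sin 188° = -88.51, north 636 cos 188° = -629.81
Net: -1436.28 east, 1801.63 north. Distance = √((-1436.28)² + (1801.63)²) = 2304.082 m.

2304 m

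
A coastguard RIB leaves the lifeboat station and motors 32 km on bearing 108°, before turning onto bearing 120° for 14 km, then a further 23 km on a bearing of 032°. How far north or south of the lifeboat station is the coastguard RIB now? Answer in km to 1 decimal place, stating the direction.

Leg 1 (108°, 32 km): east 32 sin 108° = 30.43, north 32 cos 108° = -9.89
Leg 2 (120°, 14 km): east 14 sin 120° = 12.12, north 14 cos 120° = -7.00
Leg 3 (032°, 23 km): east 23 sin 32° = 12.19, north 23 cos 32° = 19.51
Net north component: 2.62 km.

2.6 km north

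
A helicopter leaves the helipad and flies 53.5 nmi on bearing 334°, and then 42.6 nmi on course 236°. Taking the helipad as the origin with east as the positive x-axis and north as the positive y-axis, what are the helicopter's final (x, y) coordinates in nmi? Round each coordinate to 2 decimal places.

Leg 1 (334°, 53.5 nmi): east 53.5 sin 334° = -23.45, north 53.5 cos 334° = 48.09
Leg 2 (236°, 42.6 nmi): east 42.6 sin 236° = -35.32, north 42.6 cos 236° = -23.82
Summing: -58.77 nmi east, 24.26 nmi north → (-58.77, 24.26).

(-58.77, 24.26)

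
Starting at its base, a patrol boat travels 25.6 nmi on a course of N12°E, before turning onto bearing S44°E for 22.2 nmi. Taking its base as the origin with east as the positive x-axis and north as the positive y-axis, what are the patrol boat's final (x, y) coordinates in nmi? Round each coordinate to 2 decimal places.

(20.74, 9.07)

Leg 1 (N12°E, 25.6 nmi): east 25.6 sin 12° = 5.32, north 25.6 cos 12° = 25.04
Leg 2 (S44°E, 22.2 nmi): east 22.2 sin 136° = 15.42, north 22.2 cos 136° = -15.97
Summing: 20.74 nmi east, 9.07 nmi north → (20.74, 9.07).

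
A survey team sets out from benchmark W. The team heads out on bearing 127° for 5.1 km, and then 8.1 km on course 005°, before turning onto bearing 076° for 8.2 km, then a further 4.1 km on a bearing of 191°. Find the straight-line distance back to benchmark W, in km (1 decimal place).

Leg 1 (127°, 5.1 km): east 5.1 sin 127° = 4.07, north 5.1 cos 127° = -3.07
Leg 2 (005°, 8.1 km): east 8.1 sin 5° = 0.71, north 8.1 cos 5° = 8.07
Leg 3 (076°, 8.2 km): east 8.2 sin 76° = 7.96, north 8.2 cos 76° = 1.98
Leg 4 (191°, 4.1 km): east 4.1 sin 191° = -0.78, north 4.1 cos 191° = -4.02
Net: 11.95 east, 2.96 north. Distance = √((11.95)² + (2.96)²) = 12.314 km.

12.3 km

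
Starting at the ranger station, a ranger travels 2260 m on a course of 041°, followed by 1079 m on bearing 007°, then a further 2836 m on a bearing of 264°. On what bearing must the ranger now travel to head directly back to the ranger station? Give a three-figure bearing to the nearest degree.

154°

Leg 1 (041°, 2260 m): east 2260 sin 41° = 1482.69, north 2260 cos 41° = 1705.64
Leg 2 (007°, 1079 m): east 1079 sin 7° = 131.50, north 1079 cos 7° = 1070.96
Leg 3 (264°, 2836 m): east 2836 sin 264° = -2820.46, north 2836 cos 264° = -296.44
Net displacement: -1206.27 east, 2480.16 north. Direction back to start is (1206.27, -2480.16): bearing = atan2(1206.27, -2480.16) mod 360° = 154.06° ≈ 154°.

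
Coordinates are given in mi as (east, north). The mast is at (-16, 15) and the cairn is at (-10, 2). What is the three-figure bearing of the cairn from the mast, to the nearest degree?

Δeast = -10 − -16 = 6.00; Δnorth = 2 − 15 = -13.00.
Bearing = atan2(Δeast, Δnorth) mod 360° = 155.22° ≈ 155°.

155°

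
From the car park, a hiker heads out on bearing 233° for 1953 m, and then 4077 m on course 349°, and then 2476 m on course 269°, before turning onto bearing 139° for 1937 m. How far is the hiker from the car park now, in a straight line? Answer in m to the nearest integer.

3781 m

Leg 1 (233°, 1953 m): east 1953 sin 233° = -1559.74, north 1953 cos 233° = -1175.34
Leg 2 (349°, 4077 m): east 4077 sin 349° = -777.93, north 4077 cos 349° = 4002.09
Leg 3 (269°, 2476 m): east 2476 sin 269° = -2475.62, north 2476 cos 269° = -43.21
Leg 4 (139°, 1937 m): east 1937 sin 139° = 1270.79, north 1937 cos 139° = -1461.87
Net: -3542.50 east, 1321.66 north. Distance = √((-3542.50)² + (1321.66)²) = 3781.019 m.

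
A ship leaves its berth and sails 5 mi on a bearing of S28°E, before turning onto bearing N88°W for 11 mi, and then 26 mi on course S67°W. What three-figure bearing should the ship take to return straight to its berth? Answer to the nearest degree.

Leg 1 (S28°E, 5 mi): east 5 sin 152° = 2.35, north 5 cos 152° = -4.41
Leg 2 (N88°W, 11 mi): east 11 sin 272° = -10.99, north 11 cos 272° = 0.38
Leg 3 (S67°W, 26 mi): east 26 sin 247° = -23.93, north 26 cos 247° = -10.16
Net displacement: -32.58 east, -14.19 north. Direction back to start is (32.58, 14.19): bearing = atan2(32.58, 14.19) mod 360° = 66.46° ≈ 066°.

066°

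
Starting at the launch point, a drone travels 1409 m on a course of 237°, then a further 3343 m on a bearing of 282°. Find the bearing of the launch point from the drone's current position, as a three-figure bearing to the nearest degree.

089°

Leg 1 (237°, 1409 m): east 1409 sin 237° = -1181.69, north 1409 cos 237° = -767.40
Leg 2 (282°, 3343 m): east 3343 sin 282° = -3269.95, north 3343 cos 282° = 695.05
Net displacement: -4451.63 east, -72.35 north. Direction back to start is (4451.63, 72.35): bearing = atan2(4451.63, 72.35) mod 360° = 89.07° ≈ 089°.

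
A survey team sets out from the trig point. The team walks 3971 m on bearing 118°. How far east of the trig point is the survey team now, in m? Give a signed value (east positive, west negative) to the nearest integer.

3506 m

Leg 1 (118°, 3971 m): east 3971 sin 118° = 3506.18, north 3971 cos 118° = -1864.27
Net east component: 3506.18 m.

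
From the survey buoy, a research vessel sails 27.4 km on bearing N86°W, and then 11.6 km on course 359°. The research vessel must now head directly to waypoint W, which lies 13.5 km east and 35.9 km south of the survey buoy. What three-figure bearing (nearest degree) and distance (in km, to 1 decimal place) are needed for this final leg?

140°, 64.2 km

Leg 1 (N86°W, 27.4 km): east 27.4 sin 274° = -27.33, north 27.4 cos 274° = 1.91
Leg 2 (359°, 11.6 km): east 11.6 sin 359° = -0.20, north 11.6 cos 359° = 11.60
Current position: (-27.54, 13.51). Target: (13.5, -35.9). Remaining: Δeast = 41.04, Δnorth = -49.41.
Bearing = atan2(41.04, -49.41) mod 360° = 140.29°; distance = √((41.04)² + (-49.41)²) = 64.228 km.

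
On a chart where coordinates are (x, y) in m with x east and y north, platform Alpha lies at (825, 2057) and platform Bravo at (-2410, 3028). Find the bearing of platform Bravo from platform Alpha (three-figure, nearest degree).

287°

Δeast = -2410 − 825 = -3235.00; Δnorth = 3028 − 2057 = 971.00.
Bearing = atan2(Δeast, Δnorth) mod 360° = 286.71° ≈ 287°.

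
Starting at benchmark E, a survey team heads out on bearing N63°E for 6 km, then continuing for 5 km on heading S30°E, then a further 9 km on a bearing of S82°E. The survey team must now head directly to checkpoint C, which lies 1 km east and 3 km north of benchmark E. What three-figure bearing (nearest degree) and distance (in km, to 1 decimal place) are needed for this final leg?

Leg 1 (N63°E, 6 km): east 6 sin 63° = 5.35, north 6 cos 63° = 2.72
Leg 2 (S30°E, 5 km): east 5 sin 150° = 2.50, north 5 cos 150° = -4.33
Leg 3 (S82°E, 9 km): east 9 sin 98° = 8.91, north 9 cos 98° = -1.25
Current position: (16.76, -2.86). Target: (1, 3). Remaining: Δeast = -15.76, Δnorth = 5.86.
Bearing = atan2(-15.76, 5.86) mod 360° = 290.39°; distance = √((-15.76)² + (5.86)²) = 16.812 km.

290°, 16.8 km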